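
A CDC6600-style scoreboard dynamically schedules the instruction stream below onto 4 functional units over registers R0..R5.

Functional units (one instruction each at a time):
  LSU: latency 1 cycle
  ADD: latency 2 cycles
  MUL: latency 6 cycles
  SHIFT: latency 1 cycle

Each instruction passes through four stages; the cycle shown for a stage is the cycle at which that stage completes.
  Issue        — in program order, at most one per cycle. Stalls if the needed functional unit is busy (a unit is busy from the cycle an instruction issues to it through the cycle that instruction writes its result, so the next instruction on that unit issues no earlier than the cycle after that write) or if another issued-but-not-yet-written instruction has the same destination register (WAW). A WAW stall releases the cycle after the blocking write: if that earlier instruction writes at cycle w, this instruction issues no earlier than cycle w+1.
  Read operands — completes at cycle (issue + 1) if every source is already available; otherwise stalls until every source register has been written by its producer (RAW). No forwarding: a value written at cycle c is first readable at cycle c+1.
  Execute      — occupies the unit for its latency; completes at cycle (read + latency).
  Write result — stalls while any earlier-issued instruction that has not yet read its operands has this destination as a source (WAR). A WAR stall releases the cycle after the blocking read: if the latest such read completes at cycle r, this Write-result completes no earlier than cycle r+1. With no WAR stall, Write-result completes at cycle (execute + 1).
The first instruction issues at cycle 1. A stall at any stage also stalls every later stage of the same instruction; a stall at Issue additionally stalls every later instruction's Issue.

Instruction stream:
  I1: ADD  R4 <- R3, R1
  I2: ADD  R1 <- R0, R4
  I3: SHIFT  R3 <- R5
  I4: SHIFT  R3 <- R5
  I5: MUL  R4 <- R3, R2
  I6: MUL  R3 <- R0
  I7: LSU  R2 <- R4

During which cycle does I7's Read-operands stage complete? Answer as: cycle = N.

cycle 1: issue I1 (ADD)
cycle 2: I1 read-ops
cycle 4: I1 finished on ADD
cycle 5: I1→R4
cycle 6: issue I2 (ADD)
cycle 7: I2 read-ops, issue I3 (SHIFT)
cycle 8: I3 read-ops
cycle 9: I2 finished on ADD, I3 finished on SHIFT
cycle 10: I2→R1, I3→R3
cycle 11: issue I4 (SHIFT)
cycle 12: I4 read-ops, issue I5 (MUL)
cycle 13: I4 finished on SHIFT
cycle 14: I4→R3
cycle 15: I5 read-ops
cycle 21: I5 finished on MUL
cycle 22: I5→R4
cycle 23: issue I6 (MUL)
cycle 24: I6 read-ops, issue I7 (LSU)
cycle 25: I7 read-ops
cycle 26: I7 finished on LSU
cycle 27: I7→R2
cycle 30: I6 finished on MUL
cycle 31: I6→R3

cycle = 25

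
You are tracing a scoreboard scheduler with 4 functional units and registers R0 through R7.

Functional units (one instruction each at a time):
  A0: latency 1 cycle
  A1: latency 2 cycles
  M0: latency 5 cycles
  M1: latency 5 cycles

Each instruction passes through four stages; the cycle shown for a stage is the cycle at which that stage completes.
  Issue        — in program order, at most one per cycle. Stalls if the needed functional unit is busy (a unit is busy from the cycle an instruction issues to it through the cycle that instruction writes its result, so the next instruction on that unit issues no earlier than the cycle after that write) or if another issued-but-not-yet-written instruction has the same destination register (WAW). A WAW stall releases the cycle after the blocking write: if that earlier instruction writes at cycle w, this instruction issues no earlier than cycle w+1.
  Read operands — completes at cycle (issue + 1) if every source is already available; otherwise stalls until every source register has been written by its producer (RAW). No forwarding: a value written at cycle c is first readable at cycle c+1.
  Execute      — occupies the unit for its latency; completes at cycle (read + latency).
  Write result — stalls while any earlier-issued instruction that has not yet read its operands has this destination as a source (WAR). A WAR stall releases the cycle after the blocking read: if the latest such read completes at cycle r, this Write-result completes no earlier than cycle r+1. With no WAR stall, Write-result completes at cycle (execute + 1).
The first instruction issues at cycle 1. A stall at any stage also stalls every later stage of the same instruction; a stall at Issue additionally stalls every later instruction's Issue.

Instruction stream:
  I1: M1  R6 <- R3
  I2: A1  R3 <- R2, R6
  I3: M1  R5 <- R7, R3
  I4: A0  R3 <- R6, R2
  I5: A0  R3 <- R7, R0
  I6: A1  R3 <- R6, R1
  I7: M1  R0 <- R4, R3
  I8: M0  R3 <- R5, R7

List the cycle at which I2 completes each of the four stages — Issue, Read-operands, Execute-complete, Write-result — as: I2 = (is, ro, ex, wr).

I2 = (2, 9, 11, 12)

I1  is:1  ro:2  ex:7  wr:8
I2  is:2  ro:9  ex:11  wr:12  — RAW R6: wait I1 write@8
I3  is:9  ro:13  ex:18  wr:19  — struct: M1 busy until I1 writes@8, RAW R3: wait I2 write@12
I4  is:13  ro:14  ex:15  wr:16  — WAW R3: wait I2 write@12
I5  is:17  ro:18  ex:19  wr:20  — struct: A0 busy until I4 writes@16
I6  is:21  ro:22  ex:24  wr:25  — WAW R3: wait I5 write@20
I7  is:22  ro:26  ex:31  wr:32  — RAW R3: wait I6 write@25
I8  is:26  ro:27  ex:32  wr:33  — WAW R3: wait I6 write@25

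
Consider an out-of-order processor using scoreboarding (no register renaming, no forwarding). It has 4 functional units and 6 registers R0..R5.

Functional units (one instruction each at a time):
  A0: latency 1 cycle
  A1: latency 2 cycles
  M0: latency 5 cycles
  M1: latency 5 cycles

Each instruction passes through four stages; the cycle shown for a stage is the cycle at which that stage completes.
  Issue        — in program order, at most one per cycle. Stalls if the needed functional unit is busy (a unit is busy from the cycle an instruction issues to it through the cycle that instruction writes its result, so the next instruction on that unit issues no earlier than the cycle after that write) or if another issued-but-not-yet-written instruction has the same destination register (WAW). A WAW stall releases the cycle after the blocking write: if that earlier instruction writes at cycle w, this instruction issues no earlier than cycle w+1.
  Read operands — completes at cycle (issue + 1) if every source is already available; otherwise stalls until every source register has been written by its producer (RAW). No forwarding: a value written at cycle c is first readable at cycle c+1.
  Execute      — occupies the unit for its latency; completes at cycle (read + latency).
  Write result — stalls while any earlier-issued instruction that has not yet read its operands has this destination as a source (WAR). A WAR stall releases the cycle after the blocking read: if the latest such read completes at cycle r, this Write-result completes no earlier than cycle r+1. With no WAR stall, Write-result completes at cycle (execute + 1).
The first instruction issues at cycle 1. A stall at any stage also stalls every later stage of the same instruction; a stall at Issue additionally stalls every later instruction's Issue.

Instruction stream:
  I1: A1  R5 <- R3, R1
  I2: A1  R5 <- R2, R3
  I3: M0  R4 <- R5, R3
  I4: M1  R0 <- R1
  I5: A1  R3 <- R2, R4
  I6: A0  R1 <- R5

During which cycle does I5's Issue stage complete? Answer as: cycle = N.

cycle = 11

I1  is:1  ro:2  ex:4  wr:5
I2  is:6  ro:7  ex:9  wr:10  — struct: A1 busy until I1 writes@5
I3  is:7  ro:11  ex:16  wr:17  — RAW R5: wait I2 write@10
I4  is:8  ro:9  ex:14  wr:15
I5  is:11  ro:18  ex:20  wr:21  — struct: A1 busy until I2 writes@10, RAW R4: wait I3 write@17
I6  is:12  ro:13  ex:14  wr:15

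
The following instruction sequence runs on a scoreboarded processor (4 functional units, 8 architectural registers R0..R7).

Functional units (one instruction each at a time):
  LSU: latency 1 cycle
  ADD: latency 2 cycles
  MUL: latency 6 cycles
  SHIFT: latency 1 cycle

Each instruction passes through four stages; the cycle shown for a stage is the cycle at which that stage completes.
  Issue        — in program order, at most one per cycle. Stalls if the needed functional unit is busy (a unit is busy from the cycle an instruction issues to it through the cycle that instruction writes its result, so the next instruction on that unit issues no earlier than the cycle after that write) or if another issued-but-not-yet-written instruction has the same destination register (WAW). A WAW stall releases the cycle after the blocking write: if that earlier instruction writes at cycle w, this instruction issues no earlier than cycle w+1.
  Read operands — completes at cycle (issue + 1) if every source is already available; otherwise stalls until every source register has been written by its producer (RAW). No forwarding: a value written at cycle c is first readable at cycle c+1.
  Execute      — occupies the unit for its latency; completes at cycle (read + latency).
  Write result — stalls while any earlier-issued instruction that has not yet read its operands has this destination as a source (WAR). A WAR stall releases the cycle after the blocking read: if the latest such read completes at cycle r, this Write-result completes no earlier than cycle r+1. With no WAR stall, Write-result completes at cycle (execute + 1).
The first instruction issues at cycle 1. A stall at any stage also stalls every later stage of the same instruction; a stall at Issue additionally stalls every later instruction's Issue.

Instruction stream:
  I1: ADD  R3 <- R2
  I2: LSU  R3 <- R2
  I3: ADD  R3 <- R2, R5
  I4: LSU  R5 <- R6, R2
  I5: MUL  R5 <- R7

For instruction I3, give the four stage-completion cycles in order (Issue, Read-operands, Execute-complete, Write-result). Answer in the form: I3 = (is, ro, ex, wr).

  I1 | 1 | 2 | 4 | 5
  I2 | 6 | 7 | 8 | 9   WAW R3: wait I1 write@5
  I3 | 10 | 11 | 13 | 14   WAW R3: wait I2 write@9
  I4 | 11 | 12 | 13 | 14
  I5 | 15 | 16 | 22 | 23   WAW R5: wait I4 write@14

I3 = (10, 11, 13, 14)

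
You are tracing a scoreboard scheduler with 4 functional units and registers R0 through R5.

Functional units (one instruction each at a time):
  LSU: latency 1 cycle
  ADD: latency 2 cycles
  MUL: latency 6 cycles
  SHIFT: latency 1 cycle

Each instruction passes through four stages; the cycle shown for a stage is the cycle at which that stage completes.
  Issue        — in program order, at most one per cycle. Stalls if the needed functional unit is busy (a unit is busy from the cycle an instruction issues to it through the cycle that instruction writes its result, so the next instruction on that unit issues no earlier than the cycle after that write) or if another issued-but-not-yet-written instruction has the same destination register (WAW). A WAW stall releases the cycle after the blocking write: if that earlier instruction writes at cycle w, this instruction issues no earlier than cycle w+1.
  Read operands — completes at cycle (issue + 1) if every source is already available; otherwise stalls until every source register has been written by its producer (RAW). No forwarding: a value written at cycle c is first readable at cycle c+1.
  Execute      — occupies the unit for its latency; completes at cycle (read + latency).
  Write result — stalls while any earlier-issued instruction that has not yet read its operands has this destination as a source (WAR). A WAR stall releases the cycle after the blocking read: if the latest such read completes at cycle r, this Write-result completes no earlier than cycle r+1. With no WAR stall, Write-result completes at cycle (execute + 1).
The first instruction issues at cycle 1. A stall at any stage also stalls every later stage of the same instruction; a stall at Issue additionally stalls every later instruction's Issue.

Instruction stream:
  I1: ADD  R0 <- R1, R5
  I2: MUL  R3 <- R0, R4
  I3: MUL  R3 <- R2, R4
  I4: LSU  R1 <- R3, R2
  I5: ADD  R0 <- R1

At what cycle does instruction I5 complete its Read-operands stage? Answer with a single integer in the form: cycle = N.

I1 -> (1, 2, 4, 5)
I2 -> (2, 6, 12, 13)  // RAW R0: wait I1 write@5
I3 -> (14, 15, 21, 22)  // struct: MUL busy until I2 writes@13
I4 -> (15, 23, 24, 25)  // RAW R3: wait I3 write@22
I5 -> (16, 26, 28, 29)  // RAW R1: wait I4 write@25

cycle = 26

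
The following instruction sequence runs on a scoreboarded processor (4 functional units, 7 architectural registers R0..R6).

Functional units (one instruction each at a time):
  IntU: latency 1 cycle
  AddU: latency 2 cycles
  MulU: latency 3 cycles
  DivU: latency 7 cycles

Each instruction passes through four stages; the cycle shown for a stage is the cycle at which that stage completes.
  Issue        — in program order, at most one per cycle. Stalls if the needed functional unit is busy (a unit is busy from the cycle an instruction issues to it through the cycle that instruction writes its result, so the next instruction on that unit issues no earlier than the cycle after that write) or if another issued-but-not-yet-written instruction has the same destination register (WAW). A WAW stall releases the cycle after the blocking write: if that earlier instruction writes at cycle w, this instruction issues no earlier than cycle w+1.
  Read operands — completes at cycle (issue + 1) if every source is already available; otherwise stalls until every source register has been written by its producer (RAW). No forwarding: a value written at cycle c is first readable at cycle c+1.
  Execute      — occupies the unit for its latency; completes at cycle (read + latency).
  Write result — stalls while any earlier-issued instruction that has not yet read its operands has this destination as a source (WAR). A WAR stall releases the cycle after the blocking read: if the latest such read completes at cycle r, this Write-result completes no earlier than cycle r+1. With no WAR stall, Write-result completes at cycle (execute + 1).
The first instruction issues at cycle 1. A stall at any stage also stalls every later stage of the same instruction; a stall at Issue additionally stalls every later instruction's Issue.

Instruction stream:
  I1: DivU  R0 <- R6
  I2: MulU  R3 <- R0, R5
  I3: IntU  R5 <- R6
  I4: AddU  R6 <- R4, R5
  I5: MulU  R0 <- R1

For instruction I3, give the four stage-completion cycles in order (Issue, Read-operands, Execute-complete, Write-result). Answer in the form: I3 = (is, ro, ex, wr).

I3 = (3, 4, 5, 12)

I1  is:1  ro:2  ex:9  wr:10
I2  is:2  ro:11  ex:14  wr:15  — RAW R0: wait I1 write@10
I3  is:3  ro:4  ex:5  wr:12  — WAR R5: wait I2 read@11
I4  is:4  ro:13  ex:15  wr:16  — RAW R5: wait I3 write@12
I5  is:16  ro:17  ex:20  wr:21  — struct: MulU busy until I2 writes@15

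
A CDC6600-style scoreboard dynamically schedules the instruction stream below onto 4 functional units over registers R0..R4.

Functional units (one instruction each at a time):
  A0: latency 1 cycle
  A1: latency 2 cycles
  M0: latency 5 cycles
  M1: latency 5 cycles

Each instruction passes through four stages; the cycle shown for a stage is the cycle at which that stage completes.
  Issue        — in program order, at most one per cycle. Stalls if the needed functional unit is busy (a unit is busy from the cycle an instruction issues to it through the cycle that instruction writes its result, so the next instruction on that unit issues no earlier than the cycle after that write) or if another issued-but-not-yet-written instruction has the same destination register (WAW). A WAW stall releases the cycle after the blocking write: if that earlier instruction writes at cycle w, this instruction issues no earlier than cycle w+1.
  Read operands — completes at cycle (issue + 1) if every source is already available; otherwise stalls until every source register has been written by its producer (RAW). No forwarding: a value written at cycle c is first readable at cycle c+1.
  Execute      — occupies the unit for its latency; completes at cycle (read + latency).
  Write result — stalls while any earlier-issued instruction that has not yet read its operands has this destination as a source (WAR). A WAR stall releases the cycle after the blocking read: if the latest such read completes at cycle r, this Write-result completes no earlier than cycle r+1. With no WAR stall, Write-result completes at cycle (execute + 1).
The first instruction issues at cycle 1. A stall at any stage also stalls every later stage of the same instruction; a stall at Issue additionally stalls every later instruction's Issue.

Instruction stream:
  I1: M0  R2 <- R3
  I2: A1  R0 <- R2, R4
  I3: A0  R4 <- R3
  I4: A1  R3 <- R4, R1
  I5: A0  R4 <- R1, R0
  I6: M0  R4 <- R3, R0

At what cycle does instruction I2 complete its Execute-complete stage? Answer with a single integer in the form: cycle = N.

cycle = 11

t=1  I1 issues→M0
t=2  I1 reads | I2 issues→A1
t=3  I3 issues→A0
t=4  I3 reads
t=5  I3 exec-done
t=7  I1 exec-done
t=8  I1 writes R2
t=9  I2 reads
t=10  I3 writes R4
t=11  I2 exec-done
t=12  I2 writes R0
t=13  I4 issues→A1
t=14  I4 reads | I5 issues→A0
t=15  I5 reads
t=16  I4 exec-done | I5 exec-done
t=17  I4 writes R3 | I5 writes R4
t=18  I6 issues→M0
t=19  I6 reads
t=24  I6 exec-done
t=25  I6 writes R4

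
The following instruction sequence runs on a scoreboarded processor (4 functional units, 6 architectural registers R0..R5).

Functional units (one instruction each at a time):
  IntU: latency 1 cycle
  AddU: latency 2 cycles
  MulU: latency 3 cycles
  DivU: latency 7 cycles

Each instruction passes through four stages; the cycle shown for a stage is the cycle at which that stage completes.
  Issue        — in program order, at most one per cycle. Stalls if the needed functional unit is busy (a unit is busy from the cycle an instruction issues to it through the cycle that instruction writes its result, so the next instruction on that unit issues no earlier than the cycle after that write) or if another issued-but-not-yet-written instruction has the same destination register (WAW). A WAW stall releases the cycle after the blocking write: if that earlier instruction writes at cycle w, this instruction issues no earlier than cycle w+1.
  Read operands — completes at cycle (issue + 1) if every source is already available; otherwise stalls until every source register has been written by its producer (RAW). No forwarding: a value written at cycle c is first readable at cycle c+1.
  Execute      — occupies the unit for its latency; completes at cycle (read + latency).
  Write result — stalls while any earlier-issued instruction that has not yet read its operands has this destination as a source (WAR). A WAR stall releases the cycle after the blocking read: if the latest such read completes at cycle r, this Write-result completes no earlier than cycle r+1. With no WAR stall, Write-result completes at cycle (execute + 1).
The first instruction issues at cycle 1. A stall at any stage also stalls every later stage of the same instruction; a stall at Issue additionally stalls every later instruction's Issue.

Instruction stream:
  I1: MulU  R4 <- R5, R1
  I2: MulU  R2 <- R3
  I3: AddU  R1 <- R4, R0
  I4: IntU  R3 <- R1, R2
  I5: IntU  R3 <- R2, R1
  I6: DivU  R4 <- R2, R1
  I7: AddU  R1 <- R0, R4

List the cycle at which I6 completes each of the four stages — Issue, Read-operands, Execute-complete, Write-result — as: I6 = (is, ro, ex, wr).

I6 = (17, 18, 25, 26)

[1] I1→MulU
[2] I1 RO
[5] I1 EX
[6] I1 WR R4
[7] I2→MulU
[8] I2 RO | I3→AddU
[9] I3 RO | I4→IntU
[11] I2 EX | I3 EX
[12] I2 WR R2 | I3 WR R1
[13] I4 RO
[14] I4 EX
[15] I4 WR R3
[16] I5→IntU
[17] I5 RO | I6→DivU
[18] I5 EX | I6 RO | I7→AddU
[19] I5 WR R3
[25] I6 EX
[26] I6 WR R4
[27] I7 RO
[29] I7 EX
[30] I7 WR R1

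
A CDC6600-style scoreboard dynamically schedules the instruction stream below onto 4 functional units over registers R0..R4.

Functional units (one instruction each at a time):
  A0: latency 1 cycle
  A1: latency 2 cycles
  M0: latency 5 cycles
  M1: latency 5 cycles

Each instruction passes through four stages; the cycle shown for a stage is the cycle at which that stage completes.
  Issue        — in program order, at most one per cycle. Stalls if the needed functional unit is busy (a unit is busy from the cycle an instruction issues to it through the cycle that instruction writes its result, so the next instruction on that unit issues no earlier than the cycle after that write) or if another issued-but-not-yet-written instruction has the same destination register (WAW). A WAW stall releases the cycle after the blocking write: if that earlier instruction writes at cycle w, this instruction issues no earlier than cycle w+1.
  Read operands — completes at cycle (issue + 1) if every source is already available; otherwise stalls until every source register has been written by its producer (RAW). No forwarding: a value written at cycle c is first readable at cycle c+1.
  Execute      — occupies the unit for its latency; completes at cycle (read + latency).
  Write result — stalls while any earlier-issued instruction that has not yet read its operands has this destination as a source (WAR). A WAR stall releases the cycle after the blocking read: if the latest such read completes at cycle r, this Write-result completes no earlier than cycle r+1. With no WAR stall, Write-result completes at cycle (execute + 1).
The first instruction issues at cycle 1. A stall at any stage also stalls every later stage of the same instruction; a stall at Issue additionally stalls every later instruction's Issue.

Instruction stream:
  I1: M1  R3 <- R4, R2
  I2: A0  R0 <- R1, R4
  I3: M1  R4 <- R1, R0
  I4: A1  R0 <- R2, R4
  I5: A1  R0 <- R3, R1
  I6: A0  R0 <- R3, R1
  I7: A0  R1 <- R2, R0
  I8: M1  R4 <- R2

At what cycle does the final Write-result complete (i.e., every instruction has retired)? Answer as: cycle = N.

[1] issue I1 (M1)
[2] I1 read-ops · issue I2 (A0)
[3] I2 read-ops
[4] I2 finished on A0
[5] I2→R0
[7] I1 finished on M1
[8] I1→R3
[9] issue I3 (M1)
[10] I3 read-ops · issue I4 (A1)
[15] I3 finished on M1
[16] I3→R4
[17] I4 read-ops
[19] I4 finished on A1
[20] I4→R0
[21] issue I5 (A1)
[22] I5 read-ops
[24] I5 finished on A1
[25] I5→R0
[26] issue I6 (A0)
[27] I6 read-ops
[28] I6 finished on A0
[29] I6→R0
[30] issue I7 (A0)
[31] I7 read-ops · issue I8 (M1)
[32] I7 finished on A0 · I8 read-ops
[33] I7→R1
[37] I8 finished on M1
[38] I8→R4

cycle = 38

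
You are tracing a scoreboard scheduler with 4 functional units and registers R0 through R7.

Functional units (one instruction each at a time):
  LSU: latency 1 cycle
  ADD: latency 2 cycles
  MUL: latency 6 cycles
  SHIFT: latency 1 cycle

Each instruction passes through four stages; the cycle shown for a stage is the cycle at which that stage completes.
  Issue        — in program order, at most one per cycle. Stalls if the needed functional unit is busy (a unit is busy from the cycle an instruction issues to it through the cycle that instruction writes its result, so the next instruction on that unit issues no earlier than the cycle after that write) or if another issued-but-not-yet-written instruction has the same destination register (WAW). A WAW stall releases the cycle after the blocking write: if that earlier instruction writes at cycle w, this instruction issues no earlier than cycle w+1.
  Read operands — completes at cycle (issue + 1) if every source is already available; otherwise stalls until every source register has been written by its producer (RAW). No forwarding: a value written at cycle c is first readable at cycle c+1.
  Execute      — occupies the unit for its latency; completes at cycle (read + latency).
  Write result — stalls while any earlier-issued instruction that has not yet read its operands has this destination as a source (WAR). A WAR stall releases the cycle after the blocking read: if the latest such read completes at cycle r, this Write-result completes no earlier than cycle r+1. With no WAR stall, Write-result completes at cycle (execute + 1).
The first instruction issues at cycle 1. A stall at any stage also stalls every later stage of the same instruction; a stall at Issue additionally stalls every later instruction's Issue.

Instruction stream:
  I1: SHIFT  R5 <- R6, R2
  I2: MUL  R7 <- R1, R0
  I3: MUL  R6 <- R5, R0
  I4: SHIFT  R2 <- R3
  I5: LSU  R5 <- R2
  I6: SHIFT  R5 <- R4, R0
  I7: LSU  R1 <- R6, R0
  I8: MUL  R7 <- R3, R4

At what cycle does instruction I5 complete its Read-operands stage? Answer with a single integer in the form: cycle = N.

t=1  I1→SHIFT
t=2  I1 RO, I2→MUL
t=3  I1 EX, I2 RO
t=4  I1 WR R5
t=9  I2 EX
t=10  I2 WR R7
t=11  I3→MUL
t=12  I3 RO, I4→SHIFT
t=13  I4 RO, I5→LSU
t=14  I4 EX
t=15  I4 WR R2
t=16  I5 RO
t=17  I5 EX
t=18  I3 EX, I5 WR R5
t=19  I3 WR R6, I6→SHIFT
t=20  I6 RO, I7→LSU
t=21  I6 EX, I7 RO, I8→MUL
t=22  I6 WR R5, I7 EX, I8 RO
t=23  I7 WR R1
t=28  I8 EX
t=29  I8 WR R7

cycle = 16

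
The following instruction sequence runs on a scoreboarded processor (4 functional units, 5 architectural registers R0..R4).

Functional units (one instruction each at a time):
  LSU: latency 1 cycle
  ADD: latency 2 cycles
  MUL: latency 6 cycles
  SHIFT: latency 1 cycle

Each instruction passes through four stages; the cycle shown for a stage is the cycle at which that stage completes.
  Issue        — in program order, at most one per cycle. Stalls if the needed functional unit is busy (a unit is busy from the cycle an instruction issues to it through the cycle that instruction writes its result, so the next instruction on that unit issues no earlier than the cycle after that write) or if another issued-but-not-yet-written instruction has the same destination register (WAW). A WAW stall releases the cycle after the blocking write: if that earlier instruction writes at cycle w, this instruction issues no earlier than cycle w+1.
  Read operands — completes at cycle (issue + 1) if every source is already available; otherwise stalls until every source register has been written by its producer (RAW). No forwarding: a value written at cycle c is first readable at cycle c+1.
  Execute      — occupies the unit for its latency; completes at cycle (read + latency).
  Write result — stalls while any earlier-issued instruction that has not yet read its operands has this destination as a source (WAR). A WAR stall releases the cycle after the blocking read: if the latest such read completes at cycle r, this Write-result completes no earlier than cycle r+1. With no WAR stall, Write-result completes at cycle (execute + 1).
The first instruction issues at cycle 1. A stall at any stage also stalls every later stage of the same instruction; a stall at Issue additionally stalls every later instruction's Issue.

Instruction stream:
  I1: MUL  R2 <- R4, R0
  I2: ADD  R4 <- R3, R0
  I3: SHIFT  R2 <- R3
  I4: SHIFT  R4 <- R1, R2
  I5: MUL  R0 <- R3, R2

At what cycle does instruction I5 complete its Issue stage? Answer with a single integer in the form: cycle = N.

cycle = 15

[I1] 1/2/8/9
[I2] 2/3/5/6
[I3] 10/11/12/13  (WAW R2: wait I1 write@9)
[I4] 14/15/16/17  (struct: SHIFT busy until I3 writes@13)
[I5] 15/16/22/23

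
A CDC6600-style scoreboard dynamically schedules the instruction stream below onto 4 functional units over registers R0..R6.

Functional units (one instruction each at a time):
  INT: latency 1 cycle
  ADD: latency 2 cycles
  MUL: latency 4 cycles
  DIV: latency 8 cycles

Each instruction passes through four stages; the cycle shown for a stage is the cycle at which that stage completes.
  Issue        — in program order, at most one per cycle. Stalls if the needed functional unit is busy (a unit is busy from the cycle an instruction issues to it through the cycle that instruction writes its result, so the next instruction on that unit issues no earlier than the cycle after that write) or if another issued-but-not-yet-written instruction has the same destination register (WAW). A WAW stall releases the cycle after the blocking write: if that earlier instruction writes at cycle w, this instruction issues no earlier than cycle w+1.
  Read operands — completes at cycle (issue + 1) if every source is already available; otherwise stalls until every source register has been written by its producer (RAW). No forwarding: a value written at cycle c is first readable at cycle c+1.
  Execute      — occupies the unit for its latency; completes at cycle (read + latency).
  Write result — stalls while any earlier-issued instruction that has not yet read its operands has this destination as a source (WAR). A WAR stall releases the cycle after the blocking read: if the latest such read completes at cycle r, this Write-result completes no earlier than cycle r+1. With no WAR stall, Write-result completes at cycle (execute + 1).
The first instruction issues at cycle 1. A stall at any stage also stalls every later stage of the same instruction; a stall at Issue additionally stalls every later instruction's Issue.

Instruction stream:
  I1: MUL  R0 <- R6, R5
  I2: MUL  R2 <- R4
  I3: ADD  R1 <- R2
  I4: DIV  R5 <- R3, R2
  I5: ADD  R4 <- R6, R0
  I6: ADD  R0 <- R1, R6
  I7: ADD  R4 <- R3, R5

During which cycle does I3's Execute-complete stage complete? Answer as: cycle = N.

cycle = 17

1) issue 1, read 2, done 6, write 7
2) issue 8, read 9, done 13, write 14  <struct: MUL busy until I1 writes@7>
3) issue 9, read 15, done 17, write 18  <RAW R2: wait I2 write@14>
4) issue 10, read 15, done 23, write 24  <RAW R2: wait I2 write@14>
5) issue 19, read 20, done 22, write 23  <struct: ADD busy until I3 writes@18>
6) issue 24, read 25, done 27, write 28  <struct: ADD busy until I5 writes@23>
7) issue 29, read 30, done 32, write 33  <struct: ADD busy until I6 writes@28>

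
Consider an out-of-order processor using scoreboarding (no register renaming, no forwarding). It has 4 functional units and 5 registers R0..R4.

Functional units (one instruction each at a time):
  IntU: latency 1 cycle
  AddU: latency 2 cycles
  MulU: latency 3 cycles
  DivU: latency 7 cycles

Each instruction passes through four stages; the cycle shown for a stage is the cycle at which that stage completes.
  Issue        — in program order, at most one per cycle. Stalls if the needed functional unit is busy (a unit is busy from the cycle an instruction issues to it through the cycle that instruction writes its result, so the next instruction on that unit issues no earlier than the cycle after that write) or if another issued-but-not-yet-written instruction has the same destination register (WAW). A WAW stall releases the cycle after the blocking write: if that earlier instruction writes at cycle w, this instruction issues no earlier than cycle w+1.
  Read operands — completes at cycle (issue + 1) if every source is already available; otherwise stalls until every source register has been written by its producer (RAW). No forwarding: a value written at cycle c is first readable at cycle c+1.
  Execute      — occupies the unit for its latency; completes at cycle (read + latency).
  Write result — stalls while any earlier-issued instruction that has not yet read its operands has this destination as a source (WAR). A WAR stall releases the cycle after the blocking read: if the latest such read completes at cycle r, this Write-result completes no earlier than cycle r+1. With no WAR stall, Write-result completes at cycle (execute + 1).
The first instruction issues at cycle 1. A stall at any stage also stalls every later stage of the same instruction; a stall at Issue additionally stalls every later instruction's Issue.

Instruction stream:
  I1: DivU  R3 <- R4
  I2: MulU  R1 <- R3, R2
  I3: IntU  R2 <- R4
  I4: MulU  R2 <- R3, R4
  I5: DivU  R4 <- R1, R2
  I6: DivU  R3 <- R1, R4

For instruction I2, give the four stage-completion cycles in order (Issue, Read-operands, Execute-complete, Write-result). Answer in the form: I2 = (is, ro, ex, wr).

I2 = (2, 11, 14, 15)

[1] issue I1 (DivU)
[2] I1 read-ops · issue I2 (MulU)
[3] issue I3 (IntU)
[4] I3 read-ops
[5] I3 finished on IntU
[9] I1 finished on DivU
[10] I1→R3
[11] I2 read-ops
[12] I3→R2
[14] I2 finished on MulU
[15] I2→R1
[16] issue I4 (MulU)
[17] I4 read-ops · issue I5 (DivU)
[20] I4 finished on MulU
[21] I4→R2
[22] I5 read-ops
[29] I5 finished on DivU
[30] I5→R4
[31] issue I6 (DivU)
[32] I6 read-ops
[39] I6 finished on DivU
[40] I6→R3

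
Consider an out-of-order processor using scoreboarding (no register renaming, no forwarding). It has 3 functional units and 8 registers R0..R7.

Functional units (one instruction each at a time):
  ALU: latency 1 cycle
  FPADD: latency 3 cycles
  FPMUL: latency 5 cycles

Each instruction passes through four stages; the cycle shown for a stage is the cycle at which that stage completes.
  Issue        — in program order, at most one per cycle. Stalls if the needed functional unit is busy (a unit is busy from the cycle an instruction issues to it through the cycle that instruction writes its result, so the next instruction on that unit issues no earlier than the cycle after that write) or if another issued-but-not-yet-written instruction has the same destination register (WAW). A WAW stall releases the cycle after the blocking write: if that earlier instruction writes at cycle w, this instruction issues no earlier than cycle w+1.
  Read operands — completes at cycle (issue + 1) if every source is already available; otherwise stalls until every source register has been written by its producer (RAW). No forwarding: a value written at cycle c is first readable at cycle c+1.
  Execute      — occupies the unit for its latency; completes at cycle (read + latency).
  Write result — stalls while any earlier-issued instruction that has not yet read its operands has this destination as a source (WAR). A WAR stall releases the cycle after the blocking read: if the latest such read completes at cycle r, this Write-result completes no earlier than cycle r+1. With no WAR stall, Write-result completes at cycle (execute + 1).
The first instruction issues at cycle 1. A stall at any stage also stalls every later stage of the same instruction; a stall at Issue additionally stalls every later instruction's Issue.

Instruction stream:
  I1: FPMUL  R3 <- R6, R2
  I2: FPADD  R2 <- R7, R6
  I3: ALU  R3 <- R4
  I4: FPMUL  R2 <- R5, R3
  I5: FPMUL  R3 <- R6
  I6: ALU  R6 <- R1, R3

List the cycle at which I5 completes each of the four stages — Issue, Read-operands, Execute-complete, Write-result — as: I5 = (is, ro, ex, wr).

  I1 | 1 | 2 | 7 | 8
  I2 | 2 | 3 | 6 | 7
  I3 | 9 | 10 | 11 | 12   WAW R3: wait I1 write@8
  I4 | 10 | 13 | 18 | 19   RAW R3: wait I3 write@12
  I5 | 20 | 21 | 26 | 27   struct: FPMUL busy until I4 writes@19
  I6 | 21 | 28 | 29 | 30   RAW R3: wait I5 write@27

I5 = (20, 21, 26, 27)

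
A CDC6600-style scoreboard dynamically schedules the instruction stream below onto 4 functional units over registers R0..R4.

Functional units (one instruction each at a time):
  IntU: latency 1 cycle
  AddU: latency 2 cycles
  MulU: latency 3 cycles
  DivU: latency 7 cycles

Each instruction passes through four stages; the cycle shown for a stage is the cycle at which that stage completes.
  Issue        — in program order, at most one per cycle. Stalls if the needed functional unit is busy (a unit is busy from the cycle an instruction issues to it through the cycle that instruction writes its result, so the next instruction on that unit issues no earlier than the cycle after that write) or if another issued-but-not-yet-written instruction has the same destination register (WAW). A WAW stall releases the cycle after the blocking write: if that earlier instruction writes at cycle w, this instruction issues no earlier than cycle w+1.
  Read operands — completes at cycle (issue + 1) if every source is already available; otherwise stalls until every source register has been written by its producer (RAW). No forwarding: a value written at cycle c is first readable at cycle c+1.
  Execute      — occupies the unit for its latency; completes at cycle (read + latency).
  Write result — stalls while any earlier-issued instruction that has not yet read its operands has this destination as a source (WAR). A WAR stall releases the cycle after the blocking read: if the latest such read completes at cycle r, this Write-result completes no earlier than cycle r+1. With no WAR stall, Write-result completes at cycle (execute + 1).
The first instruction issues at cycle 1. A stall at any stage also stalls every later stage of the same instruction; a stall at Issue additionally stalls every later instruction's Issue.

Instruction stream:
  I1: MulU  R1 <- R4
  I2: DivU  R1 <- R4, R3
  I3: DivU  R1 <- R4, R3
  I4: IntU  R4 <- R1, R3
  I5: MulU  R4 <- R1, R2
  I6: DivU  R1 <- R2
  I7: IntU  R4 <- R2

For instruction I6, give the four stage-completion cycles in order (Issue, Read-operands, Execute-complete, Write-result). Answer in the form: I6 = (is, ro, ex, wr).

1) issue 1, read 2, done 5, write 6
2) issue 7, read 8, done 15, write 16  <WAW R1: wait I1 write@6>
3) issue 17, read 18, done 25, write 26  <struct: DivU busy until I2 writes@16>
4) issue 18, read 27, done 28, write 29  <RAW R1: wait I3 write@26>
5) issue 30, read 31, done 34, write 35  <WAW R4: wait I4 write@29>
6) issue 31, read 32, done 39, write 40
7) issue 36, read 37, done 38, write 39  <WAW R4: wait I5 write@35>

I6 = (31, 32, 39, 40)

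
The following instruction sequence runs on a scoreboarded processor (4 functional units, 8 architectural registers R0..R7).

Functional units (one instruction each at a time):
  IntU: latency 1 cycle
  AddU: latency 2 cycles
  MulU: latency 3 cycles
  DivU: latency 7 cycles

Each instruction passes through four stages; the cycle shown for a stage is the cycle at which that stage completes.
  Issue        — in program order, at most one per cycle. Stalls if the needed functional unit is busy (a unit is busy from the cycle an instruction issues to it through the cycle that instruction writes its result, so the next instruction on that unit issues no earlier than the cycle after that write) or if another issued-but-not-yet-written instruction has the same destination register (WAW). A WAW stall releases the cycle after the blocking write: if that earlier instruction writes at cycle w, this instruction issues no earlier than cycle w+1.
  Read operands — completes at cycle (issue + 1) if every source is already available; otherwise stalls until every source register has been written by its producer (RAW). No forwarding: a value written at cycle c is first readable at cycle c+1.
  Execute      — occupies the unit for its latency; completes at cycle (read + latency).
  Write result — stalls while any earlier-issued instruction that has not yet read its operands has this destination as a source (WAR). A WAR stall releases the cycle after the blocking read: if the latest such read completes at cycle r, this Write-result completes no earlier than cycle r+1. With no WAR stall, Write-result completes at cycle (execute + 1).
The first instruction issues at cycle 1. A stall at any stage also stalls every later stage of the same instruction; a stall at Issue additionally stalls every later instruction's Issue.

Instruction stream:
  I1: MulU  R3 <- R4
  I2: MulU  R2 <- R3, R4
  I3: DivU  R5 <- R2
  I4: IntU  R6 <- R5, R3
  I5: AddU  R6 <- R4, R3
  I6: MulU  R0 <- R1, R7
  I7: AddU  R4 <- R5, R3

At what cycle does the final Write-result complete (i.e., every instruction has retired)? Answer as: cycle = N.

cycle = 34

[1] I1 dispatched to MulU
[2] I1 operands ready
[5] I1 complete
[6] R3←I1
[7] I2 dispatched to MulU
[8] I2 operands ready; I3 dispatched to DivU
[9] I4 dispatched to IntU
[11] I2 complete
[12] R2←I2
[13] I3 operands ready
[20] I3 complete
[21] R5←I3
[22] I4 operands ready
[23] I4 complete
[24] R6←I4
[25] I5 dispatched to AddU
[26] I5 operands ready; I6 dispatched to MulU
[27] I6 operands ready
[28] I5 complete
[29] R6←I5
[30] I6 complete; I7 dispatched to AddU
[31] R0←I6; I7 operands ready
[33] I7 complete
[34] R4←I7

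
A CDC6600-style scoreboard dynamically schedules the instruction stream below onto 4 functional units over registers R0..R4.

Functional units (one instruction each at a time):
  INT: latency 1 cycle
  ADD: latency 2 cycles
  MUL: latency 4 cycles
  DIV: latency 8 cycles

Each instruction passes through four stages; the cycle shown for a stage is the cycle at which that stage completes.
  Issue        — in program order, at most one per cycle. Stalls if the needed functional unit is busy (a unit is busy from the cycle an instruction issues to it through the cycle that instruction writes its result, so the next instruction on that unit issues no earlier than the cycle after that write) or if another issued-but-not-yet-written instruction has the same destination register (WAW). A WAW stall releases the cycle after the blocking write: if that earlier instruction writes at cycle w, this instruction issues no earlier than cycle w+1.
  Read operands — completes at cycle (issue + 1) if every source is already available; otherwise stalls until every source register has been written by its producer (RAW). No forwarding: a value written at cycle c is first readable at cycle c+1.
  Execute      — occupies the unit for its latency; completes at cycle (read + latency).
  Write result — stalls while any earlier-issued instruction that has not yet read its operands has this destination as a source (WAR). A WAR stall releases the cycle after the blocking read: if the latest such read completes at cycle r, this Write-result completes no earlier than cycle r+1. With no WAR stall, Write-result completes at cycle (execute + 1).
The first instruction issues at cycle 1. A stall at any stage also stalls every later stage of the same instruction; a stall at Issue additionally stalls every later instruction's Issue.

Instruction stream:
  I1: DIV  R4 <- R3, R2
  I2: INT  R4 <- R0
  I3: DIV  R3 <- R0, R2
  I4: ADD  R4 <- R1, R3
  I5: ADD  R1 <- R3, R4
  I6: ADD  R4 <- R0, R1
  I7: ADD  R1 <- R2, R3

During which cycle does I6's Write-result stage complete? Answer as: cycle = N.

cycle = 37

t=1  I1 issues→DIV
t=2  I1 reads
t=10  I1 exec-done
t=11  I1 writes R4
t=12  I2 issues→INT
t=13  I2 reads · I3 issues→DIV
t=14  I2 exec-done · I3 reads
t=15  I2 writes R4
t=16  I4 issues→ADD
t=22  I3 exec-done
t=23  I3 writes R3
t=24  I4 reads
t=26  I4 exec-done
t=27  I4 writes R4
t=28  I5 issues→ADD
t=29  I5 reads
t=31  I5 exec-done
t=32  I5 writes R1
t=33  I6 issues→ADD
t=34  I6 reads
t=36  I6 exec-done
t=37  I6 writes R4
t=38  I7 issues→ADD
t=39  I7 reads
t=41  I7 exec-done
t=42  I7 writes R1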